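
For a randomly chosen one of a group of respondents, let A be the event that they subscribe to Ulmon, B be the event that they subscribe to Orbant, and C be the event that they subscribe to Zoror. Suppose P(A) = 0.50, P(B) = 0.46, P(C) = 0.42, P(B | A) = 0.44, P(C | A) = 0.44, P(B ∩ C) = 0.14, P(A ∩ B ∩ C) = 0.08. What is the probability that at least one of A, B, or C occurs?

0.88

P(A ∩ B) = P(A)·P(B|A) = 0.50 × 0.44 = 0.22
P(A ∩ C) = P(A)·P(C|A) = 0.50 × 0.44 = 0.22
P(A ∪ B ∪ C) = 0.50 + 0.46 + 0.42 − 0.22 − 0.22 − 0.14 + 0.08 = 0.88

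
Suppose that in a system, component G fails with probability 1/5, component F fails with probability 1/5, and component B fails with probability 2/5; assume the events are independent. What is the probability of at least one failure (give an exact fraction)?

77/125

P(none) = (1 − 1/5) × (1 − 1/5) × (1 − 2/5) = 4/5 × 4/5 × 3/5 = 48/125
P(at least one) = 1 − 48/125 = 77/125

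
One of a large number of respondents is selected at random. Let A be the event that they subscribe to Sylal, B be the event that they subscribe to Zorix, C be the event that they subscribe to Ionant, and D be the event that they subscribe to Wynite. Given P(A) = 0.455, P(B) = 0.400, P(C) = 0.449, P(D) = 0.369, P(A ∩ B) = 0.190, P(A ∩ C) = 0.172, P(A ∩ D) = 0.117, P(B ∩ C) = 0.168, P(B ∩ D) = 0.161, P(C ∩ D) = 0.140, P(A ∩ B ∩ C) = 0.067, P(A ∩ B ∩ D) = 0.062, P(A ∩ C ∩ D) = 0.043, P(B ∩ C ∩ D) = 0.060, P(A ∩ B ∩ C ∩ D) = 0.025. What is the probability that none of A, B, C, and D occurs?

0.068

By inclusion-exclusion,
P(A ∪ B ∪ C ∪ D) = 0.455 + 0.400 + 0.449 + 0.369 − 0.190 − 0.172 − 0.117 − 0.168 − 0.161 − 0.140 + 0.067 + 0.062 + 0.043 + 0.060 − 0.025 = 0.932
P(none) = 1 − 0.932 = 0.068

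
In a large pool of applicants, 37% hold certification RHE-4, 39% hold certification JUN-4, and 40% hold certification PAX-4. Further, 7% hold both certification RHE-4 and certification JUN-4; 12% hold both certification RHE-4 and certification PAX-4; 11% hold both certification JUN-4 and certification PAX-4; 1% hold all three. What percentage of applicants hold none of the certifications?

13%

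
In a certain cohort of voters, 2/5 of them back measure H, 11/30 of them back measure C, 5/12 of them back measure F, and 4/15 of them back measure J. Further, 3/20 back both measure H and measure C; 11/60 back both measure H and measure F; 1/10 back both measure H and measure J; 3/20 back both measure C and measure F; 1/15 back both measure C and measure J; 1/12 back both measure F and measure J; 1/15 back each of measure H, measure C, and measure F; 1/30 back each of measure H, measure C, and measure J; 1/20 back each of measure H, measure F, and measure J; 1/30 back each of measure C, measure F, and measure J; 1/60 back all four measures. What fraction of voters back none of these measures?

7/60

P(at least one) = 2/5 + 11/30 + 5/12 + 4/15 − 3/20 − 11/60 − 1/10 − 3/20 − 1/15 − 1/12 + 1/15 + 1/30 + 1/20 + 1/30 − 1/60 = 53/60
P(none) = 1 − 53/60 = 7/60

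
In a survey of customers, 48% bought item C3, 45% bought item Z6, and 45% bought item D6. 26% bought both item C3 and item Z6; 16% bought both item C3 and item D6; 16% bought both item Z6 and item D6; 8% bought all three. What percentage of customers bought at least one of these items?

88%

P(at least one) = 48 + 45 + 45 − 26 − 16 − 16 + 8 = 88%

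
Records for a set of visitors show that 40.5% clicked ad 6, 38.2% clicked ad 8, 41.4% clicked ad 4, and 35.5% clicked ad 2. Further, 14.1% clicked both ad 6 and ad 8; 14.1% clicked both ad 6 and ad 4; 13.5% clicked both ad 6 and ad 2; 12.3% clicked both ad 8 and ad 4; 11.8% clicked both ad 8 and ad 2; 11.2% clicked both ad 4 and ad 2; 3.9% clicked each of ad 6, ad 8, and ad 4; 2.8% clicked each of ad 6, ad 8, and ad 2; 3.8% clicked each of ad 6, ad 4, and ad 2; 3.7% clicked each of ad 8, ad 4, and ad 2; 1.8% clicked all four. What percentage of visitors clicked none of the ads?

9.0%

P(union) = 40.5 + 38.2 + 41.4 + 35.5 − 14.1 − 14.1 − 13.5 − 12.3 − 11.8 − 11.2 + 3.9 + 2.8 + 3.8 + 3.7 − 1.8 = 91.0%
P(none) = 100% − 91.0% = 9.0%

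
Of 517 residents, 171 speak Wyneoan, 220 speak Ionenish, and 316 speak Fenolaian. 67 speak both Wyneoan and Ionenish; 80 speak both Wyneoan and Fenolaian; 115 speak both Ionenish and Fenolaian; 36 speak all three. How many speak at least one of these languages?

Apply inclusion-exclusion:
N(≥1) = 171 + 220 + 316 − 67 − 80 − 115 + 36 = 481

481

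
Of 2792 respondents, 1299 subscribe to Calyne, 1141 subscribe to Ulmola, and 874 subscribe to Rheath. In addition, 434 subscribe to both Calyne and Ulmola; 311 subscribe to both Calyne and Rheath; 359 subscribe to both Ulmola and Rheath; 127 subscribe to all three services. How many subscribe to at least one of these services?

|union| = 1299 + 1141 + 874 − 434 − 311 − 359 + 127 = 2337

2337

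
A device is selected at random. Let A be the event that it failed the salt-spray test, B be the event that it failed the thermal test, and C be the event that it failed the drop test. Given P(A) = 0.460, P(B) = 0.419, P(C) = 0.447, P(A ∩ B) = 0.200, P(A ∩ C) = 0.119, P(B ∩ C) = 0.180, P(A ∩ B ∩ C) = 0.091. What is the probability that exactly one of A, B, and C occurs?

P(exactly one) = 0.460 + 0.419 + 0.447 − 2·0.200 − 2·0.119 − 2·0.180 + 3·0.091 = 0.601

0.601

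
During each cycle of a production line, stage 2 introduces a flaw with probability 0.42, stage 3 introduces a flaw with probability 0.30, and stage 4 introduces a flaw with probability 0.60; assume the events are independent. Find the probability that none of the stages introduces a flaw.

0.1624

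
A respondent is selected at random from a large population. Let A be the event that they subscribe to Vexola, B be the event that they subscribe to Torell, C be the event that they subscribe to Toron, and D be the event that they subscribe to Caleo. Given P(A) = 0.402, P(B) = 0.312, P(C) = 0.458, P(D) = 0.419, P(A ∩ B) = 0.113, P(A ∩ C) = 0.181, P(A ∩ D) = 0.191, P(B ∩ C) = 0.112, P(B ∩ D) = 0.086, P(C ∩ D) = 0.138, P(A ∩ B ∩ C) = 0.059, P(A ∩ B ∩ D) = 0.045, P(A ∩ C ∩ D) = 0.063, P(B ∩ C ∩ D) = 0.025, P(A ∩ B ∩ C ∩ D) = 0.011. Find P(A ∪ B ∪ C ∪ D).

0.951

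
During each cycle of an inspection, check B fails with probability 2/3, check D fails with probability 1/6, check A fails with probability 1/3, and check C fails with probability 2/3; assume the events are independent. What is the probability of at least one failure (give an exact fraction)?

P(none) = (1 − 2/3) × (1 − 1/6) × (1 − 1/3) × (1 − 2/3) = 1/3 × 5/6 × 2/3 × 1/3 = 5/81
P(at least one) = 1 − 5/81 = 76/81

76/81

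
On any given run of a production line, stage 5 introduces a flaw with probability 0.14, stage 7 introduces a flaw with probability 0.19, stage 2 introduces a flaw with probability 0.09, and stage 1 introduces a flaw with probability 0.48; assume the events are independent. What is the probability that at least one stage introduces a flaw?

P(none) = (1 − 0.14) × (1 − 0.19) × (1 − 0.09) × (1 − 0.48) = 0.86 × 0.81 × 0.91 × 0.52 = 0.32963112
P(at least one) = 1 − 0.32963112 = 0.67036888

0.67036888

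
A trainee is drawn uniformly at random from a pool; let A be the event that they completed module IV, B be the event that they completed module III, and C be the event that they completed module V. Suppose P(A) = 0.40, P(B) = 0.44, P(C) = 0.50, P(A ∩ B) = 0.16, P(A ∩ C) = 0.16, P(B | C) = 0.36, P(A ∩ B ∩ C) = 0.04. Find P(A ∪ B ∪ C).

0.88

P(B ∩ C) = P(C)·P(B|C) = 0.50 × 0.36 = 0.18
P(A ∪ B ∪ C) = 0.40 + 0.44 + 0.50 − 0.16 − 0.16 − 0.18 + 0.04 = 0.88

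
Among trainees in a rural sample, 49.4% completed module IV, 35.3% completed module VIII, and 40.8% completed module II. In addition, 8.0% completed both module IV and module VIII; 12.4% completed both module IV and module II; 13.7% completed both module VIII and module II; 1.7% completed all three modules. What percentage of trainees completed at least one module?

93.1%

P(at least one) = 49.4 + 35.3 + 40.8 − 8.0 − 12.4 − 13.7 + 1.7 = 93.1%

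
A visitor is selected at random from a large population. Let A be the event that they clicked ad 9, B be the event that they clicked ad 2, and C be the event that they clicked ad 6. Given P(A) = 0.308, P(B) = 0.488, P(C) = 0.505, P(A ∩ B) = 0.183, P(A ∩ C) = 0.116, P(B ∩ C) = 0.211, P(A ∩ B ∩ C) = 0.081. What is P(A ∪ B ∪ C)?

P(A ∪ B ∪ C) = 0.308 + 0.488 + 0.505 − 0.183 − 0.116 − 0.211 + 0.081 = 0.872

0.872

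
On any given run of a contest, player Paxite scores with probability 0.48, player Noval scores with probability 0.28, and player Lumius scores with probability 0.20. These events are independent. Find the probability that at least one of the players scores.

0.70048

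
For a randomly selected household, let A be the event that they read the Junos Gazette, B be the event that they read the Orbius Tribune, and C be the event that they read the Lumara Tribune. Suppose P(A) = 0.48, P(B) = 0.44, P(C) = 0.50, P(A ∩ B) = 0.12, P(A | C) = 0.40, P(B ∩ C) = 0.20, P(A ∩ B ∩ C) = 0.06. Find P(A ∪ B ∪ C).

0.96

P(A ∩ C) = P(C)·P(A|C) = 0.50 × 0.40 = 0.20
P(A ∪ B ∪ C) = 0.48 + 0.44 + 0.50 − 0.12 − 0.20 − 0.20 + 0.06 = 0.96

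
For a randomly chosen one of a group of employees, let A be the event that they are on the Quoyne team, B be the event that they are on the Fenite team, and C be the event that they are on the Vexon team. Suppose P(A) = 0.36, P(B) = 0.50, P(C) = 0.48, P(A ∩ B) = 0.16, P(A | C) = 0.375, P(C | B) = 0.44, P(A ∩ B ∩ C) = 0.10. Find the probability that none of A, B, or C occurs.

P(A ∩ C) = P(C)·P(A|C) = 0.48 × 0.375 = 0.18
P(B ∩ C) = P(B)·P(C|B) = 0.50 × 0.44 = 0.22
Apply inclusion-exclusion:
P(A ∪ B ∪ C) = 0.36 + 0.50 + 0.48 − 0.16 − 0.18 − 0.22 + 0.10 = 0.88
P(none) = 1 − 0.88 = 0.12

0.12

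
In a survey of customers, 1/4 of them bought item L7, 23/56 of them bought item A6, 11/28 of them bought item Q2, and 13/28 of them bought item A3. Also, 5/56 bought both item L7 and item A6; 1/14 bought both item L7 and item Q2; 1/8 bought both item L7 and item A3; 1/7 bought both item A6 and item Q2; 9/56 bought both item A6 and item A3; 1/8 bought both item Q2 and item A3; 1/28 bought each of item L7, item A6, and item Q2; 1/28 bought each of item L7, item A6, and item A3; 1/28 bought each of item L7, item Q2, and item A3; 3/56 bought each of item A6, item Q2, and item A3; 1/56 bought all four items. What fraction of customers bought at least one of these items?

By inclusion-exclusion,
P(≥1) = 1/4 + 23/56 + 11/28 + 13/28 − 5/56 − 1/14 − 1/8 − 1/7 − 9/56 − 1/8 + 1/28 + 1/28 + 1/28 + 3/56 − 1/56 = 53/56

53/56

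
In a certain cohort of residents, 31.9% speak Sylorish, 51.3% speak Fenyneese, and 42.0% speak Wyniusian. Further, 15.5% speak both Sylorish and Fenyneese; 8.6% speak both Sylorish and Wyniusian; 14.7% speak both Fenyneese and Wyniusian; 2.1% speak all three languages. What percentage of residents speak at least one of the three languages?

88.5%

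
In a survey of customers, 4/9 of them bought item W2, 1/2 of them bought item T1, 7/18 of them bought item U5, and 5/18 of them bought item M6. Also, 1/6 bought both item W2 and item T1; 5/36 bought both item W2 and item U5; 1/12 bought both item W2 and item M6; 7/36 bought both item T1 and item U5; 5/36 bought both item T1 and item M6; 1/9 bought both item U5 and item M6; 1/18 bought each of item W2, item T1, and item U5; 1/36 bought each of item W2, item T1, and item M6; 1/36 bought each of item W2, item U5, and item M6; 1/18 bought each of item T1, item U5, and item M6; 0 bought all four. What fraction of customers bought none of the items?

P(union) = 4/9 + 1/2 + 7/18 + 5/18 − 1/6 − 5/36 − 1/12 − 7/36 − 5/36 − 1/9 + 1/18 + 1/36 + 1/36 + 1/18 − 0 = 17/18
P(none) = 1 − 17/18 = 1/18

1/18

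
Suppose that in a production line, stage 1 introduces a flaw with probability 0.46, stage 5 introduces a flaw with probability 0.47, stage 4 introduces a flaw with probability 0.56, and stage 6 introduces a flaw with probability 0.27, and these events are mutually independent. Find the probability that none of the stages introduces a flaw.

P(none) = (1 − 0.46) × (1 − 0.47) × (1 − 0.56) × (1 − 0.27) = 0.54 × 0.53 × 0.44 × 0.73 = 0.09192744

0.09192744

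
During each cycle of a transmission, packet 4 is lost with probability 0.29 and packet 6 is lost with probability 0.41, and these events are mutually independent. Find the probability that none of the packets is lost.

0.4189

P(none) = (1 − 0.29) × (1 − 0.41) = 0.71 × 0.59 = 0.4189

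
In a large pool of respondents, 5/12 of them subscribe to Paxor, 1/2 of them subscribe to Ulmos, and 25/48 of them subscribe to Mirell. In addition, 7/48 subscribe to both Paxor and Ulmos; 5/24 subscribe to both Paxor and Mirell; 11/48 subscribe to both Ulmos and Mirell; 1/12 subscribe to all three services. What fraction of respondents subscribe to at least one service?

15/16

Inclusion–exclusion gives
P(at least one) = 5/12 + 1/2 + 25/48 − 7/48 − 5/24 − 11/48 + 1/12 = 15/16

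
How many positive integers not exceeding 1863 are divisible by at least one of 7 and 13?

389

By inclusion-exclusion,
⌊1863/7⌋ + ⌊1863/13⌋ − ⌊1863/91⌋ = 266 + 143 − 20 = 389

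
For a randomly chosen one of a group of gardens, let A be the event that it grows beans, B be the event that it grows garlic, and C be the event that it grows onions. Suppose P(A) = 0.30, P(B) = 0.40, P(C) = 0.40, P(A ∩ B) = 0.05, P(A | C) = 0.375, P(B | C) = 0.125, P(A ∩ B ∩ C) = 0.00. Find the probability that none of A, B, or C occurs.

P(A ∩ C) = P(C)·P(A|C) = 0.40 × 0.375 = 0.15
P(B ∩ C) = P(C)·P(B|C) = 0.40 × 0.125 = 0.05
Using inclusion–exclusion:
P(A ∪ B ∪ C) = 0.30 + 0.40 + 0.40 − 0.05 − 0.15 − 0.05 + 0.00 = 0.85
P(none) = 1 − 0.85 = 0.15

0.15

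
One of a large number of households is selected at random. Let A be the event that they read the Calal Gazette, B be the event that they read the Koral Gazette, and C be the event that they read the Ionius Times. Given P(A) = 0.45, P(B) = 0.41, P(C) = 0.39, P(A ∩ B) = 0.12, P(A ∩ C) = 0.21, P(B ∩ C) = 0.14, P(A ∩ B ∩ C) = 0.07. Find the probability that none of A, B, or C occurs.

0.15

Inclusion–exclusion gives
P(A ∪ B ∪ C) = 0.45 + 0.41 + 0.39 − 0.12 − 0.21 − 0.14 + 0.07 = 0.85
P(none) = 1 − 0.85 = 0.15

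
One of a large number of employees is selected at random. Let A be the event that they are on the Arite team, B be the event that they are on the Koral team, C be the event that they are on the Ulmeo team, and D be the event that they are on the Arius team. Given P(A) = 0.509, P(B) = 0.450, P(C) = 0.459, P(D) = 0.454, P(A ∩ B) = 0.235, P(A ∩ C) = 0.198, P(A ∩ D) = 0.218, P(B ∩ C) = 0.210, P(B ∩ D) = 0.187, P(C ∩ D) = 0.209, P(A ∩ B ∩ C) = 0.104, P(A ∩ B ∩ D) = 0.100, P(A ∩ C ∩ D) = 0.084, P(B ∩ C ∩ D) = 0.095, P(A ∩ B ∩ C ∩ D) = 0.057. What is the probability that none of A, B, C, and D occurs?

0.059

P(A ∪ B ∪ C ∪ D) = 0.509 + 0.450 + 0.459 + 0.454 − 0.235 − 0.198 − 0.218 − 0.210 − 0.187 − 0.209 + 0.104 + 0.100 + 0.084 + 0.095 − 0.057 = 0.941
P(none) = 1 − 0.941 = 0.059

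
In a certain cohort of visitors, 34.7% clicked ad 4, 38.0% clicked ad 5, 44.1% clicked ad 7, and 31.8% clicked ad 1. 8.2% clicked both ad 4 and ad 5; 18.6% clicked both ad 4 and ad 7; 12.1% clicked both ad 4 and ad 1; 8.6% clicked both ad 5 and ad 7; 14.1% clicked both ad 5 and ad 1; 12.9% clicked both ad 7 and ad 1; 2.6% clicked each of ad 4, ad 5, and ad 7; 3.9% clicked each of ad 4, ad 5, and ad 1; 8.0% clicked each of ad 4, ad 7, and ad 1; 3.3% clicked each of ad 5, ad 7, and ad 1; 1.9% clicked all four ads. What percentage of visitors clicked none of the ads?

10.0%

By inclusion–exclusion:
P(union) = 34.7 + 38.0 + 44.1 + 31.8 − 8.2 − 18.6 − 12.1 − 8.6 − 14.1 − 12.9 + 2.6 + 3.9 + 8.0 + 3.3 − 1.9 = 90.0%
P(none) = 100% − 90.0% = 10.0%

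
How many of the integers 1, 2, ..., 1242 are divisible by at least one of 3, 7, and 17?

574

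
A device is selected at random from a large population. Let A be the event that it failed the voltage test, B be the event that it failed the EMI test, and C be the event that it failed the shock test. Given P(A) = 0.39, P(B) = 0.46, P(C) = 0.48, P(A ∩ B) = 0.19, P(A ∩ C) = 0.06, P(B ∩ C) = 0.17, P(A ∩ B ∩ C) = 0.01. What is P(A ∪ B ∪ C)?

By inclusion-exclusion,
P(A ∪ B ∪ C) = 0.39 + 0.46 + 0.48 − 0.19 − 0.06 − 0.17 + 0.01 = 0.92

0.92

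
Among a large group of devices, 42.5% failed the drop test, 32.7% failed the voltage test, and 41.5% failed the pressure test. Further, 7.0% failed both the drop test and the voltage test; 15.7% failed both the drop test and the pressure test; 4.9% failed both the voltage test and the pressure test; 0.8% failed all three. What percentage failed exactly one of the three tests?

Using the inclusion–exclusion count for exactly one event:
P(exactly one) = 42.5 + 32.7 + 41.5 − 2·7.0 − 2·15.7 − 2·4.9 + 3·0.8 = 63.9%

63.9%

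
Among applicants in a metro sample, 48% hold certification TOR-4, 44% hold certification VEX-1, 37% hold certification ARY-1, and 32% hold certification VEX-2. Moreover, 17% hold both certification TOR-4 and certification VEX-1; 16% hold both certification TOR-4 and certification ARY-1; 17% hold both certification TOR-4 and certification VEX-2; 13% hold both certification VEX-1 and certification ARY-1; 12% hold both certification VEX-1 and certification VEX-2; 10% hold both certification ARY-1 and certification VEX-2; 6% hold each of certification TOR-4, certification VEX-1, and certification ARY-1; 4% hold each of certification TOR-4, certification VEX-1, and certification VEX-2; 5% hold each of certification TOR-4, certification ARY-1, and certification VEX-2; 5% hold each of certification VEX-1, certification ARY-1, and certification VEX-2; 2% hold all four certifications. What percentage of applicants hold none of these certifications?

6%

P(union) = 48 + 44 + 37 + 32 − 17 − 16 − 17 − 13 − 12 − 10 + 6 + 4 + 5 + 5 − 2 = 94%
P(none) = 100% − 94% = 6%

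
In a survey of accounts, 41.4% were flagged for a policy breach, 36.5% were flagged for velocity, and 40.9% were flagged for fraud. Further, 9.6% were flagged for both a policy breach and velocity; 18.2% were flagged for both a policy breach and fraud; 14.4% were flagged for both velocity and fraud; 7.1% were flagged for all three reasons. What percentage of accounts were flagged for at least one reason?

83.7%

Using inclusion–exclusion:
P(≥1) = 41.4 + 36.5 + 40.9 − 9.6 − 18.2 − 14.4 + 7.1 = 83.7%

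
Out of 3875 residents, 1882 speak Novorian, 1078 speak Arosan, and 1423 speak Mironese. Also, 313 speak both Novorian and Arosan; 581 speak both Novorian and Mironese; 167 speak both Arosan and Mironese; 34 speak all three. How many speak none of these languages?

519

By inclusion–exclusion:
|at least one| = 1882 + 1078 + 1423 − 313 − 581 − 167 + 34 = 3356
None: 3875 − 3356 = 519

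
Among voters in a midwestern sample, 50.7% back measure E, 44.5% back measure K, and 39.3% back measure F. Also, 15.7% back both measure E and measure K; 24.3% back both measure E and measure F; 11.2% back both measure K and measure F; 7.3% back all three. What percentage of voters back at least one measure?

P(≥1) = 50.7 + 44.5 + 39.3 − 15.7 − 24.3 − 11.2 + 7.3 = 90.6%

90.6%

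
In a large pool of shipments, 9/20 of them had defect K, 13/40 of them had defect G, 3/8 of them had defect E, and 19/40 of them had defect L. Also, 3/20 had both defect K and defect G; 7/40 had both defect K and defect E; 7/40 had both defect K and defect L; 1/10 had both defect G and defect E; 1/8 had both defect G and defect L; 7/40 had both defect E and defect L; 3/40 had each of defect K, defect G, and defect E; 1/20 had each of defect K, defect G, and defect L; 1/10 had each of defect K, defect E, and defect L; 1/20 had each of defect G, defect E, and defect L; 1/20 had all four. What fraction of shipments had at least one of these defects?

Apply inclusion-exclusion:
P(at least one) = 9/20 + 13/40 + 3/8 + 19/40 − 3/20 − 7/40 − 7/40 − 1/10 − 1/8 − 7/40 + 3/40 + 1/20 + 1/10 + 1/20 − 1/20 = 19/20

19/20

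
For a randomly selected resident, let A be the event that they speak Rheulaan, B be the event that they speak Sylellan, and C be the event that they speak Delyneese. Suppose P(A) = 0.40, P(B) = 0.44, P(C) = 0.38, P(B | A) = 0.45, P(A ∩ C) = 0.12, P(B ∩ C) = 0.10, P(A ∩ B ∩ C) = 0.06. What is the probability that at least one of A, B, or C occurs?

0.88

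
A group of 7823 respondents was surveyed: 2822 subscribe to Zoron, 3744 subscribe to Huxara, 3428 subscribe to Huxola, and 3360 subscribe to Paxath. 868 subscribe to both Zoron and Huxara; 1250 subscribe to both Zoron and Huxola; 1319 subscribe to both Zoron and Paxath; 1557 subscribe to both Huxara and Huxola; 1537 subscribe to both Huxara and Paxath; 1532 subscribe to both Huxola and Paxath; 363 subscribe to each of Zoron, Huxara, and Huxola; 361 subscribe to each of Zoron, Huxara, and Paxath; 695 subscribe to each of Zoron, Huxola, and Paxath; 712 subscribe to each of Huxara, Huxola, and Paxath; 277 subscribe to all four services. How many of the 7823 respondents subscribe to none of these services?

|at least one| = 2822 + 3744 + 3428 + 3360 − 868 − 1250 − 1319 − 1557 − 1537 − 1532 + 363 + 361 + 695 + 712 − 277 = 7145
None: 7823 − 7145 = 678

678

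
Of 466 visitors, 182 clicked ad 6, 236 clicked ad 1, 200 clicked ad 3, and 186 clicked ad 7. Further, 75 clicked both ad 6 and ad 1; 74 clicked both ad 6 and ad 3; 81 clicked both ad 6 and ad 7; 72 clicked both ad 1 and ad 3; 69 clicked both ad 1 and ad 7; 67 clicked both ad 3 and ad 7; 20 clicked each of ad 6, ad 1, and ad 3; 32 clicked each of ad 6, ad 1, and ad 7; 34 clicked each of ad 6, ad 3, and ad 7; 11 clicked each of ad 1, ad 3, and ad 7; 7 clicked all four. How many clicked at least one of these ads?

456

By inclusion-exclusion,
|at least one| = 182 + 236 + 200 + 186 − 75 − 74 − 81 − 72 − 69 − 67 + 20 + 32 + 34 + 11 − 7 = 456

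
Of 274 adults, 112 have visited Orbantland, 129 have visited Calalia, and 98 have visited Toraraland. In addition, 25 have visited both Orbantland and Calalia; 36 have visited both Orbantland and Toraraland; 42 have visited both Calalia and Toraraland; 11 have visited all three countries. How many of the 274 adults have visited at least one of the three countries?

Inclusion–exclusion gives
|at least one| = 112 + 129 + 98 − 25 − 36 − 42 + 11 = 247

247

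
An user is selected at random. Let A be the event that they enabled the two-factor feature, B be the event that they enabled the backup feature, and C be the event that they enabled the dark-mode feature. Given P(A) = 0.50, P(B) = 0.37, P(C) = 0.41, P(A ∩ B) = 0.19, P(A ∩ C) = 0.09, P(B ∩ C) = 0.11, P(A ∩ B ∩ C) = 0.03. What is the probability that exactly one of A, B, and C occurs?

P(exactly one) = 0.50 + 0.37 + 0.41 − 2·0.19 − 2·0.09 − 2·0.11 + 3·0.03 = 0.59

0.59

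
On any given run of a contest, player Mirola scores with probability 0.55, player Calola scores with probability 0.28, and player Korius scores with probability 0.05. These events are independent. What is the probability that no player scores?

0.3078

P(none) = (1 − 0.55) × (1 − 0.28) × (1 − 0.05) = 0.45 × 0.72 × 0.95 = 0.3078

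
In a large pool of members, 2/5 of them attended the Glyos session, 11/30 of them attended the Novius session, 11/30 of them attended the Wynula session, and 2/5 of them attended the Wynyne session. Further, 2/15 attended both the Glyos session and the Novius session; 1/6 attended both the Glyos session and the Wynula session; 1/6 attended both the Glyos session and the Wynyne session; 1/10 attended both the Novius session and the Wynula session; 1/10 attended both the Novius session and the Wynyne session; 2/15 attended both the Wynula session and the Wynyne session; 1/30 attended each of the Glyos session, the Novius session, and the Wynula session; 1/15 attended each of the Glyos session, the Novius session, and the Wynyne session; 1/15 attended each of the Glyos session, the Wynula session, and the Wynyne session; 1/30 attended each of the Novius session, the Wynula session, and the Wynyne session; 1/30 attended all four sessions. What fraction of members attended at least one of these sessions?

P(union) = 2/5 + 11/30 + 11/30 + 2/5 − 2/15 − 1/6 − 1/6 − 1/10 − 1/10 − 2/15 + 1/30 + 1/15 + 1/15 + 1/30 − 1/30 = 9/10

9/10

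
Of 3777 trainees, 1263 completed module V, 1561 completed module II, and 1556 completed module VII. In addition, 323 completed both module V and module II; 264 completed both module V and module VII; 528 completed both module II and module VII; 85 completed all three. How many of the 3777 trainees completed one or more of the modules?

3350

|union| = 1263 + 1561 + 1556 − 323 − 264 − 528 + 85 = 3350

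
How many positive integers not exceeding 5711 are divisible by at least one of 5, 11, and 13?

1878

Apply inclusion-exclusion:
1142 + 519 + 439 − 103 − 87 − 39 + 7 = 1878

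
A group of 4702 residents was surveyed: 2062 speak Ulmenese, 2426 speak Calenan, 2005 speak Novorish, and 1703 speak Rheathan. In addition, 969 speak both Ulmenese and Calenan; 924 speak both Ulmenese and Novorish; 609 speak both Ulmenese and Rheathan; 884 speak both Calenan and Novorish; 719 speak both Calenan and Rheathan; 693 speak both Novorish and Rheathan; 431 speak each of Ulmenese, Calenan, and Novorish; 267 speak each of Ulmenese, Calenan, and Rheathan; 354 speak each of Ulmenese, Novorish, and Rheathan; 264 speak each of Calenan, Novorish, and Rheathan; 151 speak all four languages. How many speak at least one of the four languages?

4563

Using inclusion–exclusion:
|at least one| = 2062 + 2426 + 2005 + 1703 − 969 − 924 − 609 − 884 − 719 − 693 + 431 + 267 + 354 + 264 − 151 = 4563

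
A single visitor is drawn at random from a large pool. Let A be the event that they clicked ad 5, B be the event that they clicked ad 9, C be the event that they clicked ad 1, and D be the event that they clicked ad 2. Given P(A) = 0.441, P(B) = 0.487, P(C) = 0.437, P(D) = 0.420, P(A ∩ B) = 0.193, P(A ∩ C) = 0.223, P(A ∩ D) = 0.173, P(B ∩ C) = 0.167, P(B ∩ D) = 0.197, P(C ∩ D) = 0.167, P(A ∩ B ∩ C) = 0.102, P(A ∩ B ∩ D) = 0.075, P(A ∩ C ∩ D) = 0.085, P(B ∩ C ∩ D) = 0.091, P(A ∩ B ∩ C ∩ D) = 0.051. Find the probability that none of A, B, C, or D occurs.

P(A ∪ B ∪ C ∪ D) = 0.441 + 0.487 + 0.437 + 0.420 − 0.193 − 0.223 − 0.173 − 0.167 − 0.197 − 0.167 + 0.102 + 0.075 + 0.085 + 0.091 − 0.051 = 0.967
P(none) = 1 − 0.967 = 0.033

0.033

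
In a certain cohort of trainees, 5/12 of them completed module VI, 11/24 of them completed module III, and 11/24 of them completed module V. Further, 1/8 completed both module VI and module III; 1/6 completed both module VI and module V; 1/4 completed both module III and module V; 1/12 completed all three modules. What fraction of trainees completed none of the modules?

By inclusion–exclusion:
P(≥1) = 5/12 + 11/24 + 11/24 − 1/8 − 1/6 − 1/4 + 1/12 = 7/8
P(none) = 1 − 7/8 = 1/8

1/8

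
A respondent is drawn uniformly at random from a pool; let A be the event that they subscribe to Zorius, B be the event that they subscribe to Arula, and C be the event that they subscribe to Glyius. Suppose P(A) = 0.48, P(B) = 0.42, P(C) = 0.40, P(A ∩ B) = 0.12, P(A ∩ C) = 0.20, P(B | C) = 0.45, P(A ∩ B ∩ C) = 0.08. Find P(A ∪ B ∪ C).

0.88

P(B ∩ C) = P(C)·P(B|C) = 0.40 × 0.45 = 0.18
Inclusion–exclusion gives
P(A ∪ B ∪ C) = 0.48 + 0.42 + 0.40 − 0.12 − 0.20 − 0.18 + 0.08 = 0.88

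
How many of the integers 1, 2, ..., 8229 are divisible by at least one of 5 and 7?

2585

Inclusion–exclusion gives
floor(8229/5) + floor(8229/7) − floor(8229/35) = 1645 + 1175 − 235 = 2585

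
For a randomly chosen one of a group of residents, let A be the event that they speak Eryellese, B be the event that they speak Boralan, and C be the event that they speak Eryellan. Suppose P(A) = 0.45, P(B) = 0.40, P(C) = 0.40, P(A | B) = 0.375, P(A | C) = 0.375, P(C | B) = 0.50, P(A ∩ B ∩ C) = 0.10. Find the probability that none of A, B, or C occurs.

P(A ∩ B) = P(B)·P(A|B) = 0.40 × 0.375 = 0.15
P(A ∩ C) = P(C)·P(A|C) = 0.40 × 0.375 = 0.15
P(B ∩ C) = P(B)·P(C|B) = 0.40 × 0.50 = 0.20
By inclusion-exclusion,
P(A ∪ B ∪ C) = 0.45 + 0.40 + 0.40 − 0.15 − 0.15 − 0.20 + 0.10 = 0.85
P(none) = 1 − 0.85 = 0.15

0.15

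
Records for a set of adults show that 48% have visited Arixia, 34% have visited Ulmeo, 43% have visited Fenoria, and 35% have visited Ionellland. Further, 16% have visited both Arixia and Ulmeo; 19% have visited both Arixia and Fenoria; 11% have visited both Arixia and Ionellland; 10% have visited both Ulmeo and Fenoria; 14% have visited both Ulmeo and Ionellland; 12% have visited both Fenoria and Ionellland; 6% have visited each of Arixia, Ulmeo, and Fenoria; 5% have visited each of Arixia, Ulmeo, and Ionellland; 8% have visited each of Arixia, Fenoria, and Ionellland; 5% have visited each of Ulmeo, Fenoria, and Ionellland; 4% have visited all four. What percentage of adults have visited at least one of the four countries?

Apply inclusion-exclusion:
P(≥1) = 48 + 34 + 43 + 35 − 16 − 19 − 11 − 10 − 14 − 12 + 6 + 5 + 8 + 5 − 4 = 98%

98%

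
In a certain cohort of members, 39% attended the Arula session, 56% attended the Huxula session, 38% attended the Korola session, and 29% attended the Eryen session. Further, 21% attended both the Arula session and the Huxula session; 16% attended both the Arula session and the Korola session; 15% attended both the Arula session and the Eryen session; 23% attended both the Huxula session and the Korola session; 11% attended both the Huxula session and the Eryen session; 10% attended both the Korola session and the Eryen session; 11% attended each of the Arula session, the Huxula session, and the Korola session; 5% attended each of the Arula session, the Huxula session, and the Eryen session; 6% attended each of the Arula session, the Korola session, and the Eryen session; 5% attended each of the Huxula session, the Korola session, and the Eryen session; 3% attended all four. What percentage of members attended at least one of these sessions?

90%

By inclusion-exclusion,
P(at least one) = 39 + 56 + 38 + 29 − 21 − 16 − 15 − 23 − 11 − 10 + 11 + 5 + 6 + 5 − 3 = 90%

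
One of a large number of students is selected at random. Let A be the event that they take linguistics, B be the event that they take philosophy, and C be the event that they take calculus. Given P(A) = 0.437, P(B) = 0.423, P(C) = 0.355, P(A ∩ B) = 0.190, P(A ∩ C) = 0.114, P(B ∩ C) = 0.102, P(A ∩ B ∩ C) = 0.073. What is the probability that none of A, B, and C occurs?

P(A ∪ B ∪ C) = 0.437 + 0.423 + 0.355 − 0.190 − 0.114 − 0.102 + 0.073 = 0.882
P(none) = 1 − 0.882 = 0.118

0.118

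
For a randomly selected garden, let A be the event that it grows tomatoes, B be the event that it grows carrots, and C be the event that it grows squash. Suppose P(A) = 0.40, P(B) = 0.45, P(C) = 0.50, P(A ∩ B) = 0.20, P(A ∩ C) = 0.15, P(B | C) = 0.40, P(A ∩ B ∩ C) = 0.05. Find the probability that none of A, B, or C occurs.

0.15

P(B ∩ C) = P(C)·P(B|C) = 0.50 × 0.40 = 0.20
By inclusion–exclusion:
P(A ∪ B ∪ C) = 0.40 + 0.45 + 0.50 − 0.20 − 0.15 − 0.20 + 0.05 = 0.85
P(none) = 1 − 0.85 = 0.15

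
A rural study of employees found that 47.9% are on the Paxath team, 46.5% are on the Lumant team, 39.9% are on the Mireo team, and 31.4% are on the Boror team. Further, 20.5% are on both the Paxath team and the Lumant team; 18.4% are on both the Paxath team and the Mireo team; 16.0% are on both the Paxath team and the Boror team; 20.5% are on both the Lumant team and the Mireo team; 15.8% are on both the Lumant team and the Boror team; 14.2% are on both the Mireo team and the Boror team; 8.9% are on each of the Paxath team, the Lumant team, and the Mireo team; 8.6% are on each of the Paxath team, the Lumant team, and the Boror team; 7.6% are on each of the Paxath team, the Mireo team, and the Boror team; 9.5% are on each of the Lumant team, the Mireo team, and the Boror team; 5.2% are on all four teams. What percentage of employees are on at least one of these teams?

By inclusion-exclusion,
P(union) = 47.9 + 46.5 + 39.9 + 31.4 − 20.5 − 18.4 − 16.0 − 20.5 − 15.8 − 14.2 + 8.9 + 8.6 + 7.6 + 9.5 − 5.2 = 89.7%

89.7%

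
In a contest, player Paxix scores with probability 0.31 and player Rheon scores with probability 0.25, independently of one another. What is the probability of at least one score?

0.4825

P(none) = (1 − 0.31) × (1 − 0.25) = 0.69 × 0.75 = 0.5175
P(at least one) = 1 − 0.5175 = 0.4825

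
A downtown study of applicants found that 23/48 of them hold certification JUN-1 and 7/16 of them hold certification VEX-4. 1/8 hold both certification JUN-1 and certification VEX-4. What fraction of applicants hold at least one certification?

19/24

P(≥1) = 23/48 + 7/16 − 1/8 = 19/24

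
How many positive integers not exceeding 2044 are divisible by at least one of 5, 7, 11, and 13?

Using inclusion–exclusion:
⌊2044/5⌋ + ⌊2044/7⌋ + ⌊2044/11⌋ + ⌊2044/13⌋ − ⌊2044/35⌋ − ⌊2044/55⌋ − ⌊2044/65⌋ − ⌊2044/77⌋ − ⌊2044/91⌋ − ⌊2044/143⌋ + ⌊2044/385⌋ + ⌊2044/455⌋ + ⌊2044/715⌋ + ⌊2044/1001⌋ − ⌊2044/5005⌋ = 408 + 292 + 185 + 157 − 58 − 37 − 31 − 26 − 22 − 14 + 5 + 4 + 2 + 2 − 0 = 867

867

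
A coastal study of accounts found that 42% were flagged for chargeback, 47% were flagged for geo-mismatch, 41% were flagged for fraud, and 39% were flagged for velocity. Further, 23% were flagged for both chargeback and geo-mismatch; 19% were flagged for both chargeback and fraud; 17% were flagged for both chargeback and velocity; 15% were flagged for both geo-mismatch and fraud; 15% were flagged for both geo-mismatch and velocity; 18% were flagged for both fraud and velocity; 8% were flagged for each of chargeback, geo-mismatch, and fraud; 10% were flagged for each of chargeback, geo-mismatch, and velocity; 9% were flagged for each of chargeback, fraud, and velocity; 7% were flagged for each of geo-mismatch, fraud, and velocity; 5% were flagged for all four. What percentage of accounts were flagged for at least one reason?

91%

P(at least one) = 42 + 47 + 41 + 39 − 23 − 19 − 17 − 15 − 15 − 18 + 8 + 10 + 9 + 7 − 5 = 91%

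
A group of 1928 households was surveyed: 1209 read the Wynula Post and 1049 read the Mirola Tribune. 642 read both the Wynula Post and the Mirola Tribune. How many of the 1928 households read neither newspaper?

Apply inclusion-exclusion:
|union| = 1209 + 1049 − 642 = 1616
None: 1928 − 1616 = 312

312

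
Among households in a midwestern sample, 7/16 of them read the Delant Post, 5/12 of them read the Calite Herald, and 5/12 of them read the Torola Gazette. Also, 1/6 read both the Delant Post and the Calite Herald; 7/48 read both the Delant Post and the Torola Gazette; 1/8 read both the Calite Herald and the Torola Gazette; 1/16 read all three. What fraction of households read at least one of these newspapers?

P(at least one) = 7/16 + 5/12 + 5/12 − 1/6 − 7/48 − 1/8 + 1/16 = 43/48

43/48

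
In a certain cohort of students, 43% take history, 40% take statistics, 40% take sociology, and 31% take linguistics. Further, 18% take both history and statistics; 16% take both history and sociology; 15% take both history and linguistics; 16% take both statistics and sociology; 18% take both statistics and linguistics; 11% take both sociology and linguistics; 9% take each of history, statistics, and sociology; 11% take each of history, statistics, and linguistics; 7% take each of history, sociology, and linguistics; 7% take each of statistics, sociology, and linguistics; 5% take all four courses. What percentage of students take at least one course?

By inclusion-exclusion,
P(union) = 43 + 40 + 40 + 31 − 18 − 16 − 15 − 16 − 18 − 11 + 9 + 11 + 7 + 7 − 5 = 89%

89%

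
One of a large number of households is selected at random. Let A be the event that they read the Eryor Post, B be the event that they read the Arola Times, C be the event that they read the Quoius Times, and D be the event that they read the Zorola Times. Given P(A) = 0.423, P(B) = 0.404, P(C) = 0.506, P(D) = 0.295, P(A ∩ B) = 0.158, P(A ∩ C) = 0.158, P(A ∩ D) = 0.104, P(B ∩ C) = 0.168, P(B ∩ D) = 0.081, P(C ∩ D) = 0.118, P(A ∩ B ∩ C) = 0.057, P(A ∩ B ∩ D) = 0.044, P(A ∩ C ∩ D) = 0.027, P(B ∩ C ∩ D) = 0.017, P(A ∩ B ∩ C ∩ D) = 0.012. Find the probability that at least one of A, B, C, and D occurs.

0.974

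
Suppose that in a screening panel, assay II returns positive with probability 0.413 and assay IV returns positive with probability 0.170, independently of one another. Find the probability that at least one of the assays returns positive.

0.51279

P(none) = (1 − 0.413) × (1 − 0.170) = 0.587 × 0.830 = 0.48721
P(at least one) = 1 − 0.48721 = 0.51279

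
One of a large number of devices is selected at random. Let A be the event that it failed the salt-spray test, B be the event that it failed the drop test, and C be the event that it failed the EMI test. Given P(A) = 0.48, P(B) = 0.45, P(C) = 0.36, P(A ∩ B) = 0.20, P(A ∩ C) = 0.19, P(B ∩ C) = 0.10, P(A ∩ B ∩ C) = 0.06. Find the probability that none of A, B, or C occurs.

0.14

Inclusion–exclusion gives
P(A ∪ B ∪ C) = 0.48 + 0.45 + 0.36 − 0.20 − 0.19 − 0.10 + 0.06 = 0.86
P(none) = 1 − 0.86 = 0.14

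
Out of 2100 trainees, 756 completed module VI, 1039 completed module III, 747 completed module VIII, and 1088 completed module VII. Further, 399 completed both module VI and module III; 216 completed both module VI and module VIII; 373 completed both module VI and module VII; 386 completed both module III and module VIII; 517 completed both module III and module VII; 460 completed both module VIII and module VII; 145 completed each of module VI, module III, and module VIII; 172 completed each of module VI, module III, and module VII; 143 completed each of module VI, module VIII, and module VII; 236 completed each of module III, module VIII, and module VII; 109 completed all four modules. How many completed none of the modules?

By inclusion-exclusion,
|union| = 756 + 1039 + 747 + 1088 − 399 − 216 − 373 − 386 − 517 − 460 + 145 + 172 + 143 + 236 − 109 = 1866
None: 2100 − 1866 = 234

234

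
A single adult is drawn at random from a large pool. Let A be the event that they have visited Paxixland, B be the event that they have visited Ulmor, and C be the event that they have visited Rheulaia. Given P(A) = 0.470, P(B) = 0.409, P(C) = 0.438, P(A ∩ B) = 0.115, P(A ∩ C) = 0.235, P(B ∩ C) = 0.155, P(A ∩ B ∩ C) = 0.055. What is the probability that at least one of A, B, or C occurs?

Using inclusion–exclusion:
P(A ∪ B ∪ C) = 0.470 + 0.409 + 0.438 − 0.115 − 0.235 − 0.155 + 0.055 = 0.867

0.867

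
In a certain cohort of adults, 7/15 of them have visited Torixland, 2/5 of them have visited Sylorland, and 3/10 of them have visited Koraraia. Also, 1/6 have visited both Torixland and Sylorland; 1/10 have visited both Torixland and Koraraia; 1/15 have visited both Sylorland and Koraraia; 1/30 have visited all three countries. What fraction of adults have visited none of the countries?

Apply inclusion-exclusion:
P(union) = 7/15 + 2/5 + 3/10 − 1/6 − 1/10 − 1/15 + 1/30 = 13/15
P(none) = 1 − 13/15 = 2/15

2/15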